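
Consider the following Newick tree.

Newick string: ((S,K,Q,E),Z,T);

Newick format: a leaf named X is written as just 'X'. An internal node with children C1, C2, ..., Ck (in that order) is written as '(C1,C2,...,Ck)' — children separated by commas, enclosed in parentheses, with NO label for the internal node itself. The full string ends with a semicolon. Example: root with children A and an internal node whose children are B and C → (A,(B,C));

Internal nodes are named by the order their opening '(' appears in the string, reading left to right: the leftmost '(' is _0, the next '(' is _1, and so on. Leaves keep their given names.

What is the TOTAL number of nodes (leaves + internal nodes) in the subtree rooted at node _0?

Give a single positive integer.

Answer: 8

Derivation:
Newick: ((S,K,Q,E),Z,T);
Locate _0: it is the '(' at position 0 (the 1st '(' reading left to right).
Query: subtree rooted at _0
_0: subtree_size = 1 + 7
  _1: subtree_size = 1 + 4
    S: subtree_size = 1 + 0
    K: subtree_size = 1 + 0
    Q: subtree_size = 1 + 0
    E: subtree_size = 1 + 0
  Z: subtree_size = 1 + 0
  T: subtree_size = 1 + 0
Total subtree size of _0: 8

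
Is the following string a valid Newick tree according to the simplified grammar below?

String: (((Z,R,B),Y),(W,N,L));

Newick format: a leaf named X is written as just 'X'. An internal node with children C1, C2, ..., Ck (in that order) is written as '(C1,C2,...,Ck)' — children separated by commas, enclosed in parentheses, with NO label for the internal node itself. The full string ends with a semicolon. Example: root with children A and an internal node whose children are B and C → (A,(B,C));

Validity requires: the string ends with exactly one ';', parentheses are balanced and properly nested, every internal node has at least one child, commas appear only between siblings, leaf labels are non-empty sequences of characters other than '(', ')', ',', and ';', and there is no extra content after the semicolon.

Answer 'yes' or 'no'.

Answer: yes

Derivation:
Input: (((Z,R,B),Y),(W,N,L));
Paren balance: 4 '(' vs 4 ')' OK
Ends with single ';': True
Full parse: OK
Valid: True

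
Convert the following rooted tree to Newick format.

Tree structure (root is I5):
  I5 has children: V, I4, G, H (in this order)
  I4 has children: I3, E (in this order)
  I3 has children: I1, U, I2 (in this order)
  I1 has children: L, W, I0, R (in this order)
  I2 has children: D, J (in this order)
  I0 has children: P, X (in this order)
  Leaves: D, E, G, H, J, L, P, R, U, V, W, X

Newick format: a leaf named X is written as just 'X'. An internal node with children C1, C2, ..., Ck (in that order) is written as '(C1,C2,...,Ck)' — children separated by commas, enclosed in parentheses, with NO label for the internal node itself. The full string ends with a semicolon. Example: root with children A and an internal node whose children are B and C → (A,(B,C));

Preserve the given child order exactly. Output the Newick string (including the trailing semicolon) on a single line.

Answer: (V,(((L,W,(P,X),R),U,(D,J)),E),G,H);

Derivation:
internal I5 with children ['V', 'I4', 'G', 'H']
  leaf 'V' → 'V'
  internal I4 with children ['I3', 'E']
    internal I3 with children ['I1', 'U', 'I2']
      internal I1 with children ['L', 'W', 'I0', 'R']
        leaf 'L' → 'L'
        leaf 'W' → 'W'
        internal I0 with children ['P', 'X']
          leaf 'P' → 'P'
          leaf 'X' → 'X'
        → '(P,X)'
        leaf 'R' → 'R'
      → '(L,W,(P,X),R)'
      leaf 'U' → 'U'
      internal I2 with children ['D', 'J']
        leaf 'D' → 'D'
        leaf 'J' → 'J'
      → '(D,J)'
    → '((L,W,(P,X),R),U,(D,J))'
    leaf 'E' → 'E'
  → '(((L,W,(P,X),R),U,(D,J)),E)'
  leaf 'G' → 'G'
  leaf 'H' → 'H'
→ '(V,(((L,W,(P,X),R),U,(D,J)),E),G,H)'
Final: (V,(((L,W,(P,X),R),U,(D,J)),E),G,H);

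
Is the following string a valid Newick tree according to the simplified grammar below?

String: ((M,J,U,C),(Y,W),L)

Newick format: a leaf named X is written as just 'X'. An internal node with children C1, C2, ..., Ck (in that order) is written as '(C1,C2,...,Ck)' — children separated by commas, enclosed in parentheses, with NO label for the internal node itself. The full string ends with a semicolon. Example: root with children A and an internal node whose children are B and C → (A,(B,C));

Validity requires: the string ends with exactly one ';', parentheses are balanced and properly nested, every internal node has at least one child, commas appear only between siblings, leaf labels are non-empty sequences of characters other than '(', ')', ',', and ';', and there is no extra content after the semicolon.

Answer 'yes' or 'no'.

Input: ((M,J,U,C),(Y,W),L)
Paren balance: 3 '(' vs 3 ')' OK
Ends with single ';': False
Full parse: FAILS (must end with ;)
Valid: False

Answer: no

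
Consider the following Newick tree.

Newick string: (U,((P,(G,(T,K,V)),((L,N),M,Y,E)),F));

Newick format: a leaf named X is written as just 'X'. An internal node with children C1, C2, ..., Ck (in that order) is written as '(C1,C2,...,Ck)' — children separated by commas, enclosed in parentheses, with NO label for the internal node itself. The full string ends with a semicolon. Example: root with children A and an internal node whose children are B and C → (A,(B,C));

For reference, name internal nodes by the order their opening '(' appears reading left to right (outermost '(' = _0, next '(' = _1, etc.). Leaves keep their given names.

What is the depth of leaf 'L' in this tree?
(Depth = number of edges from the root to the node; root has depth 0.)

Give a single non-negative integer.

Newick: (U,((P,(G,(T,K,V)),((L,N),M,Y,E)),F));
Naming internals by '(' encounter order: outermost '(' = _0, next = _1, ...
Query node: L
Path from root: _0 -> _1 -> _2 -> _5 -> _6 -> L
Depth of L: 5 (number of edges from root)

Answer: 5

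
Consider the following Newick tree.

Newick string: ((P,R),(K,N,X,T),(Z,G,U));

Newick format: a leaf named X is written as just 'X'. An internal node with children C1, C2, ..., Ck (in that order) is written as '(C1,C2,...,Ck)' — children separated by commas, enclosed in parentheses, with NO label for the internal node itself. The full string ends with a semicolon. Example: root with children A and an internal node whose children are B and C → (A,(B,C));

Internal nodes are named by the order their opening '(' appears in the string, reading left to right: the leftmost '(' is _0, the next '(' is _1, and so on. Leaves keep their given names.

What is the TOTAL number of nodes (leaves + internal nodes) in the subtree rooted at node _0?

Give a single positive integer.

Newick: ((P,R),(K,N,X,T),(Z,G,U));
Locate _0: it is the '(' at position 0 (the 1st '(' reading left to right).
Query: subtree rooted at _0
_0: subtree_size = 1 + 12
  _1: subtree_size = 1 + 2
    P: subtree_size = 1 + 0
    R: subtree_size = 1 + 0
  _2: subtree_size = 1 + 4
    K: subtree_size = 1 + 0
    N: subtree_size = 1 + 0
    X: subtree_size = 1 + 0
    T: subtree_size = 1 + 0
  _3: subtree_size = 1 + 3
    Z: subtree_size = 1 + 0
    G: subtree_size = 1 + 0
    U: subtree_size = 1 + 0
Total subtree size of _0: 13

Answer: 13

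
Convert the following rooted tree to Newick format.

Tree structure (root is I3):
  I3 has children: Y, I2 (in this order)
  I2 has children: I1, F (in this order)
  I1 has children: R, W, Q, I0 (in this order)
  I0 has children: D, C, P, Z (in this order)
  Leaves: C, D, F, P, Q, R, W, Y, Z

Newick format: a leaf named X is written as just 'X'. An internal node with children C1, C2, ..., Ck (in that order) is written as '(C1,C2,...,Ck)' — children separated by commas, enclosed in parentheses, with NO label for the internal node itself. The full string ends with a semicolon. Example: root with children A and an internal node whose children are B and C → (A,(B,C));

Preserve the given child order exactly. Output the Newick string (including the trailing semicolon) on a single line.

internal I3 with children ['Y', 'I2']
  leaf 'Y' → 'Y'
  internal I2 with children ['I1', 'F']
    internal I1 with children ['R', 'W', 'Q', 'I0']
      leaf 'R' → 'R'
      leaf 'W' → 'W'
      leaf 'Q' → 'Q'
      internal I0 with children ['D', 'C', 'P', 'Z']
        leaf 'D' → 'D'
        leaf 'C' → 'C'
        leaf 'P' → 'P'
        leaf 'Z' → 'Z'
      → '(D,C,P,Z)'
    → '(R,W,Q,(D,C,P,Z))'
    leaf 'F' → 'F'
  → '((R,W,Q,(D,C,P,Z)),F)'
→ '(Y,((R,W,Q,(D,C,P,Z)),F))'
Final: (Y,((R,W,Q,(D,C,P,Z)),F));

Answer: (Y,((R,W,Q,(D,C,P,Z)),F));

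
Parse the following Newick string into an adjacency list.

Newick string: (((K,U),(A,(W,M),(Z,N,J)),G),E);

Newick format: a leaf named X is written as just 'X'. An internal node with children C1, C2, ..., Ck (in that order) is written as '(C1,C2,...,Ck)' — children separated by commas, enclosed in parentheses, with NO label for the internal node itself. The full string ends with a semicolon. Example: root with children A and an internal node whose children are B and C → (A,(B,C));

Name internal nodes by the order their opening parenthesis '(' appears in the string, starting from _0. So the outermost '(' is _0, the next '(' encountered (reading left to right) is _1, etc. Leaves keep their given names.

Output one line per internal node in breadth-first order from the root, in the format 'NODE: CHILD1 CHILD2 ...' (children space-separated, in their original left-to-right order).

Answer: _0: _1 E
_1: _2 _3 G
_2: K U
_3: A _4 _5
_4: W M
_5: Z N J

Derivation:
Input: (((K,U),(A,(W,M),(Z,N,J)),G),E);
Scanning left-to-right, naming '(' by encounter order:
  pos 0: '(' -> open internal node _0 (depth 1)
  pos 1: '(' -> open internal node _1 (depth 2)
  pos 2: '(' -> open internal node _2 (depth 3)
  pos 6: ')' -> close internal node _2 (now at depth 2)
  pos 8: '(' -> open internal node _3 (depth 3)
  pos 11: '(' -> open internal node _4 (depth 4)
  pos 15: ')' -> close internal node _4 (now at depth 3)
  pos 17: '(' -> open internal node _5 (depth 4)
  pos 23: ')' -> close internal node _5 (now at depth 3)
  pos 24: ')' -> close internal node _3 (now at depth 2)
  pos 27: ')' -> close internal node _1 (now at depth 1)
  pos 30: ')' -> close internal node _0 (now at depth 0)
Total internal nodes: 6
BFS adjacency from root:
  _0: _1 E
  _1: _2 _3 G
  _2: K U
  _3: A _4 _5
  _4: W M
  _5: Z N J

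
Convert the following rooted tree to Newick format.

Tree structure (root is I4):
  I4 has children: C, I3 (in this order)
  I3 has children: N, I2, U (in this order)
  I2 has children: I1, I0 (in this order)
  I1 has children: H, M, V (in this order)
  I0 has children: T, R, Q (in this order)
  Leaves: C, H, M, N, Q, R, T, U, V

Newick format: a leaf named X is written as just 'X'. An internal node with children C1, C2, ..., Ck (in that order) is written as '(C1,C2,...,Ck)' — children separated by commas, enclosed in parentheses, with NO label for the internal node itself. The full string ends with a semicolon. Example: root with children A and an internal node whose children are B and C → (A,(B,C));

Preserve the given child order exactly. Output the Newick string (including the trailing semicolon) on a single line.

internal I4 with children ['C', 'I3']
  leaf 'C' → 'C'
  internal I3 with children ['N', 'I2', 'U']
    leaf 'N' → 'N'
    internal I2 with children ['I1', 'I0']
      internal I1 with children ['H', 'M', 'V']
        leaf 'H' → 'H'
        leaf 'M' → 'M'
        leaf 'V' → 'V'
      → '(H,M,V)'
      internal I0 with children ['T', 'R', 'Q']
        leaf 'T' → 'T'
        leaf 'R' → 'R'
        leaf 'Q' → 'Q'
      → '(T,R,Q)'
    → '((H,M,V),(T,R,Q))'
    leaf 'U' → 'U'
  → '(N,((H,M,V),(T,R,Q)),U)'
→ '(C,(N,((H,M,V),(T,R,Q)),U))'
Final: (C,(N,((H,M,V),(T,R,Q)),U));

Answer: (C,(N,((H,M,V),(T,R,Q)),U));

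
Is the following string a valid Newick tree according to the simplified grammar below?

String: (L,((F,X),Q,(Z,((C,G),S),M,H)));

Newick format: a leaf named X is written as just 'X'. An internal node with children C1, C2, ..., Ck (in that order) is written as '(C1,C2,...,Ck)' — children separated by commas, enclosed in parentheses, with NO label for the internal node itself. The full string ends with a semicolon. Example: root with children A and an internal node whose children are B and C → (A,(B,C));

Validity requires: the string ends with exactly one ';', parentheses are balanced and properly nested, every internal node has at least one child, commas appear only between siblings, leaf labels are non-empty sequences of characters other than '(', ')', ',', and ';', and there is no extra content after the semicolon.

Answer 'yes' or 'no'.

Input: (L,((F,X),Q,(Z,((C,G),S),M,H)));
Paren balance: 6 '(' vs 6 ')' OK
Ends with single ';': True
Full parse: OK
Valid: True

Answer: yes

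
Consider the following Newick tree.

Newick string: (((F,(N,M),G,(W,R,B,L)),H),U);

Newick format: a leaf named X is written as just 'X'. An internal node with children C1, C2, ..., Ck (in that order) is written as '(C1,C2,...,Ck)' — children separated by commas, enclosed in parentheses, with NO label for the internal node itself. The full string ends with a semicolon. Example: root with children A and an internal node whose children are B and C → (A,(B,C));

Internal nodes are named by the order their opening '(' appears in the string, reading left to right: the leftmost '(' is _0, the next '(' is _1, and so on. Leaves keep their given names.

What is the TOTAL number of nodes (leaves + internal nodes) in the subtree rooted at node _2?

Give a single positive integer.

Newick: (((F,(N,M),G,(W,R,B,L)),H),U);
Locate _2: it is the '(' at position 2 (the 3rd '(' reading left to right).
Query: subtree rooted at _2
_2: subtree_size = 1 + 10
  F: subtree_size = 1 + 0
  _3: subtree_size = 1 + 2
    N: subtree_size = 1 + 0
    M: subtree_size = 1 + 0
  G: subtree_size = 1 + 0
  _4: subtree_size = 1 + 4
    W: subtree_size = 1 + 0
    R: subtree_size = 1 + 0
    B: subtree_size = 1 + 0
    L: subtree_size = 1 + 0
Total subtree size of _2: 11

Answer: 11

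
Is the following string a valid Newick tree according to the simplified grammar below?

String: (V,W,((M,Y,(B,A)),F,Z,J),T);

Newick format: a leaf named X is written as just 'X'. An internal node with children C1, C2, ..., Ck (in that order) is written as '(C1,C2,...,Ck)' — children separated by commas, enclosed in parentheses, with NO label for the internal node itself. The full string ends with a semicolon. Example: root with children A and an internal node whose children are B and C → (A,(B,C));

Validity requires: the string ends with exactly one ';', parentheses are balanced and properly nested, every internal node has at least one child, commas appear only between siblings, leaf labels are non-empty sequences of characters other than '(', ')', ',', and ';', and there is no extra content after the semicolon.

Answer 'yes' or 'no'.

Answer: yes

Derivation:
Input: (V,W,((M,Y,(B,A)),F,Z,J),T);
Paren balance: 4 '(' vs 4 ')' OK
Ends with single ';': True
Full parse: OK
Valid: True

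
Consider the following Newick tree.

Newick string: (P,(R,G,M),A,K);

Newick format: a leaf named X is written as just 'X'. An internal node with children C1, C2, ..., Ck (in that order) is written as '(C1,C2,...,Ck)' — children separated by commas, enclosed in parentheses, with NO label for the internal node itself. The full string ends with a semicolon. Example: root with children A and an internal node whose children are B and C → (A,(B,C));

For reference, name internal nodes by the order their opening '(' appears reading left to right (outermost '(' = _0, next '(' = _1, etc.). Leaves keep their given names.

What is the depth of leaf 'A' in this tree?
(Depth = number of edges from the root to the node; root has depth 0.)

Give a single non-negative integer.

Answer: 1

Derivation:
Newick: (P,(R,G,M),A,K);
Naming internals by '(' encounter order: outermost '(' = _0, next = _1, ...
Query node: A
Path from root: _0 -> A
Depth of A: 1 (number of edges from root)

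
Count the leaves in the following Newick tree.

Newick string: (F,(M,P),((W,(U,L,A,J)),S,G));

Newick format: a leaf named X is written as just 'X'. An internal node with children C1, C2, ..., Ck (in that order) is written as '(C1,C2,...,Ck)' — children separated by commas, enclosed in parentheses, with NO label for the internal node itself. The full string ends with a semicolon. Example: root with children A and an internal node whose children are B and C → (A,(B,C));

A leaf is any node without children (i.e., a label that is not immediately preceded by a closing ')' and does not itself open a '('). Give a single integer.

Answer: 10

Derivation:
Newick: (F,(M,P),((W,(U,L,A,J)),S,G));
Scan left-to-right; a leaf is any maximal label run not followed by '(':
  pos 1: leaf 'F' → count = 1
  pos 4: leaf 'M' → count = 2
  pos 6: leaf 'P' → count = 3
  pos 11: leaf 'W' → count = 4
  pos 14: leaf 'U' → count = 5
  pos 16: leaf 'L' → count = 6
  pos 18: leaf 'A' → count = 7
  pos 20: leaf 'J' → count = 8
  pos 24: leaf 'S' → count = 9
  pos 26: leaf 'G' → count = 10
Total leaves: 10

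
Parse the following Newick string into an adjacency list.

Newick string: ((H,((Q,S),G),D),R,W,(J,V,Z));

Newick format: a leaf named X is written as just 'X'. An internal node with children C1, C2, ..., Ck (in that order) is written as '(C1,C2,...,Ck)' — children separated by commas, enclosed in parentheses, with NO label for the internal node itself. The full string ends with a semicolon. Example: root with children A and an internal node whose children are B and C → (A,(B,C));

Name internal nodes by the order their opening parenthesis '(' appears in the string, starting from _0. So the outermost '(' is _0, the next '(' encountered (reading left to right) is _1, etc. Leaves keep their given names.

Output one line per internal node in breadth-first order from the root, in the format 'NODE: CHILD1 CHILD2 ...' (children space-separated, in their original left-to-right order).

Answer: _0: _1 R W _4
_1: H _2 D
_4: J V Z
_2: _3 G
_3: Q S

Derivation:
Input: ((H,((Q,S),G),D),R,W,(J,V,Z));
Scanning left-to-right, naming '(' by encounter order:
  pos 0: '(' -> open internal node _0 (depth 1)
  pos 1: '(' -> open internal node _1 (depth 2)
  pos 4: '(' -> open internal node _2 (depth 3)
  pos 5: '(' -> open internal node _3 (depth 4)
  pos 9: ')' -> close internal node _3 (now at depth 3)
  pos 12: ')' -> close internal node _2 (now at depth 2)
  pos 15: ')' -> close internal node _1 (now at depth 1)
  pos 21: '(' -> open internal node _4 (depth 2)
  pos 27: ')' -> close internal node _4 (now at depth 1)
  pos 28: ')' -> close internal node _0 (now at depth 0)
Total internal nodes: 5
BFS adjacency from root:
  _0: _1 R W _4
  _1: H _2 D
  _4: J V Z
  _2: _3 G
  _3: Q S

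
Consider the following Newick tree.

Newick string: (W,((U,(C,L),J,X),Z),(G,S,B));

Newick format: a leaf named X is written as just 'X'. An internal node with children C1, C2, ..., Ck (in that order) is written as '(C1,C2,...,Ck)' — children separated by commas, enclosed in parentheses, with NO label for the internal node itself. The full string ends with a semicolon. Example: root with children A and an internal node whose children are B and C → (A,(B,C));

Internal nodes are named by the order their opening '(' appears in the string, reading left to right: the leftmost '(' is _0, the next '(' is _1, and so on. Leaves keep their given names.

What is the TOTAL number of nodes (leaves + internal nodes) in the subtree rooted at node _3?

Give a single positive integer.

Newick: (W,((U,(C,L),J,X),Z),(G,S,B));
Locate _3: it is the '(' at position 7 (the 4th '(' reading left to right).
Query: subtree rooted at _3
_3: subtree_size = 1 + 2
  C: subtree_size = 1 + 0
  L: subtree_size = 1 + 0
Total subtree size of _3: 3

Answer: 3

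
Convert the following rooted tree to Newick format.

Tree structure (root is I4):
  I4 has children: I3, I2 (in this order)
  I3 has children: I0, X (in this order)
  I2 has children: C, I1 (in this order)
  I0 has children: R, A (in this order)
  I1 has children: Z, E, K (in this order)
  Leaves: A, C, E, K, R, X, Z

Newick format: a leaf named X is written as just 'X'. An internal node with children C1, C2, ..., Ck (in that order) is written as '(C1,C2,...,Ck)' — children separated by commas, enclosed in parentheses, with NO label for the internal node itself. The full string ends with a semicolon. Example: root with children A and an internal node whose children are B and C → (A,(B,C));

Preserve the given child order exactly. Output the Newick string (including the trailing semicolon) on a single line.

Answer: (((R,A),X),(C,(Z,E,K)));

Derivation:
internal I4 with children ['I3', 'I2']
  internal I3 with children ['I0', 'X']
    internal I0 with children ['R', 'A']
      leaf 'R' → 'R'
      leaf 'A' → 'A'
    → '(R,A)'
    leaf 'X' → 'X'
  → '((R,A),X)'
  internal I2 with children ['C', 'I1']
    leaf 'C' → 'C'
    internal I1 with children ['Z', 'E', 'K']
      leaf 'Z' → 'Z'
      leaf 'E' → 'E'
      leaf 'K' → 'K'
    → '(Z,E,K)'
  → '(C,(Z,E,K))'
→ '(((R,A),X),(C,(Z,E,K)))'
Final: (((R,A),X),(C,(Z,E,K)));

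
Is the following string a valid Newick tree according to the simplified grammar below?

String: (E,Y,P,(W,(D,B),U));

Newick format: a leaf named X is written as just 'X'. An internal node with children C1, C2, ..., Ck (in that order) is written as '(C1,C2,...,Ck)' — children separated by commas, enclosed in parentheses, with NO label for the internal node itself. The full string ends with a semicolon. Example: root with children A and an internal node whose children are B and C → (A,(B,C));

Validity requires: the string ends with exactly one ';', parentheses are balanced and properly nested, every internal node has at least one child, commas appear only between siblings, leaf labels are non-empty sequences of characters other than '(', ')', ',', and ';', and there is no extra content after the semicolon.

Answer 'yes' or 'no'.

Answer: yes

Derivation:
Input: (E,Y,P,(W,(D,B),U));
Paren balance: 3 '(' vs 3 ')' OK
Ends with single ';': True
Full parse: OK
Valid: True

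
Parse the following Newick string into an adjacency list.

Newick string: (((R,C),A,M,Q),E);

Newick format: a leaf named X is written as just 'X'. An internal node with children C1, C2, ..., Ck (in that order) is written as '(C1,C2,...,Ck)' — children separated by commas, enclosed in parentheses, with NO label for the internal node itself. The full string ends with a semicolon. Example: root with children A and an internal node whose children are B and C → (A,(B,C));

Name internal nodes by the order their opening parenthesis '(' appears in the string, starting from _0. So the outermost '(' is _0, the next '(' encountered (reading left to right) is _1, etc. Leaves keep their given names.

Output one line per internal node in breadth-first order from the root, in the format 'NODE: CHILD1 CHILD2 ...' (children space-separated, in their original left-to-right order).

Answer: _0: _1 E
_1: _2 A M Q
_2: R C

Derivation:
Input: (((R,C),A,M,Q),E);
Scanning left-to-right, naming '(' by encounter order:
  pos 0: '(' -> open internal node _0 (depth 1)
  pos 1: '(' -> open internal node _1 (depth 2)
  pos 2: '(' -> open internal node _2 (depth 3)
  pos 6: ')' -> close internal node _2 (now at depth 2)
  pos 13: ')' -> close internal node _1 (now at depth 1)
  pos 16: ')' -> close internal node _0 (now at depth 0)
Total internal nodes: 3
BFS adjacency from root:
  _0: _1 E
  _1: _2 A M Q
  _2: R C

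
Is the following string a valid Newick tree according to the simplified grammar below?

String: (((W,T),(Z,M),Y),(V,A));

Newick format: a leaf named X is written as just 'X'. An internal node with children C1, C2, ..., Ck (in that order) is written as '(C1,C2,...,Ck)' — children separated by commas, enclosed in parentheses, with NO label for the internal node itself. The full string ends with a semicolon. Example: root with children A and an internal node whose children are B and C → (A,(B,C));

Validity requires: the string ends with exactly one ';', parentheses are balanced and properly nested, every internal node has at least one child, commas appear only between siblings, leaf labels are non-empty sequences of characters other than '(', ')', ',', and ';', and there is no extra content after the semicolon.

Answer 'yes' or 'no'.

Answer: yes

Derivation:
Input: (((W,T),(Z,M),Y),(V,A));
Paren balance: 5 '(' vs 5 ')' OK
Ends with single ';': True
Full parse: OK
Valid: True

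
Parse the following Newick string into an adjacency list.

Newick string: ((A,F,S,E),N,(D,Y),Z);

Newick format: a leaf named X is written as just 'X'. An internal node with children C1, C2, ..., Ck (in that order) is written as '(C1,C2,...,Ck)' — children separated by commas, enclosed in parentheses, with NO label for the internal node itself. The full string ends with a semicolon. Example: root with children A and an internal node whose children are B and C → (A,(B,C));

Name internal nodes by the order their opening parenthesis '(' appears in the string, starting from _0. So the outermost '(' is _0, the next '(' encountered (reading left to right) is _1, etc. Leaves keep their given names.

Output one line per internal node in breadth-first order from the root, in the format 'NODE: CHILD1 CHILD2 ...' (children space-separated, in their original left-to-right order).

Input: ((A,F,S,E),N,(D,Y),Z);
Scanning left-to-right, naming '(' by encounter order:
  pos 0: '(' -> open internal node _0 (depth 1)
  pos 1: '(' -> open internal node _1 (depth 2)
  pos 9: ')' -> close internal node _1 (now at depth 1)
  pos 13: '(' -> open internal node _2 (depth 2)
  pos 17: ')' -> close internal node _2 (now at depth 1)
  pos 20: ')' -> close internal node _0 (now at depth 0)
Total internal nodes: 3
BFS adjacency from root:
  _0: _1 N _2 Z
  _1: A F S E
  _2: D Y

Answer: _0: _1 N _2 Z
_1: A F S E
_2: D Y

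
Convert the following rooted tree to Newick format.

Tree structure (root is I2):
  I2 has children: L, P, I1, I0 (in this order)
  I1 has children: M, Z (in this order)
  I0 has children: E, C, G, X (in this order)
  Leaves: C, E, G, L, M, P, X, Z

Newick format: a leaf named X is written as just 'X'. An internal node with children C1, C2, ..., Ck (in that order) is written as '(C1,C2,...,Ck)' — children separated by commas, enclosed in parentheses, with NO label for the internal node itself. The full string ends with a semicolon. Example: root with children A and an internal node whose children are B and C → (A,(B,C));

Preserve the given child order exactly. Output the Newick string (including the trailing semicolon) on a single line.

Answer: (L,P,(M,Z),(E,C,G,X));

Derivation:
internal I2 with children ['L', 'P', 'I1', 'I0']
  leaf 'L' → 'L'
  leaf 'P' → 'P'
  internal I1 with children ['M', 'Z']
    leaf 'M' → 'M'
    leaf 'Z' → 'Z'
  → '(M,Z)'
  internal I0 with children ['E', 'C', 'G', 'X']
    leaf 'E' → 'E'
    leaf 'C' → 'C'
    leaf 'G' → 'G'
    leaf 'X' → 'X'
  → '(E,C,G,X)'
→ '(L,P,(M,Z),(E,C,G,X))'
Final: (L,P,(M,Z),(E,C,G,X));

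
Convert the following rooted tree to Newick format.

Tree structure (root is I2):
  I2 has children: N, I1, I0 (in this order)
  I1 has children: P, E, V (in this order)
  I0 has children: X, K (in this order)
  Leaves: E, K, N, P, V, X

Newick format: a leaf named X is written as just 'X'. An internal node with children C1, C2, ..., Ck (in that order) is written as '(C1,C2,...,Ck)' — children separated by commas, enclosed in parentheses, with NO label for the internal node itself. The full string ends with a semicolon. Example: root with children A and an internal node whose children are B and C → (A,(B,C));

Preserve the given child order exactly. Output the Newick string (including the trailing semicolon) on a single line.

Answer: (N,(P,E,V),(X,K));

Derivation:
internal I2 with children ['N', 'I1', 'I0']
  leaf 'N' → 'N'
  internal I1 with children ['P', 'E', 'V']
    leaf 'P' → 'P'
    leaf 'E' → 'E'
    leaf 'V' → 'V'
  → '(P,E,V)'
  internal I0 with children ['X', 'K']
    leaf 'X' → 'X'
    leaf 'K' → 'K'
  → '(X,K)'
→ '(N,(P,E,V),(X,K))'
Final: (N,(P,E,V),(X,K));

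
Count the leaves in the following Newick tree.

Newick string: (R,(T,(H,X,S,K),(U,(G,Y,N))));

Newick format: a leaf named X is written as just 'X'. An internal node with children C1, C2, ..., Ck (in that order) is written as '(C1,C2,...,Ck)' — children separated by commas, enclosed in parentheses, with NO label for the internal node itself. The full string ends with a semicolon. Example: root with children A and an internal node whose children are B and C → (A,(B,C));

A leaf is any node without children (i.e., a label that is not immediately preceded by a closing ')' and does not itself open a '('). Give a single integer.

Answer: 10

Derivation:
Newick: (R,(T,(H,X,S,K),(U,(G,Y,N))));
Scan left-to-right; a leaf is any maximal label run not followed by '(':
  pos 1: leaf 'R' → count = 1
  pos 4: leaf 'T' → count = 2
  pos 7: leaf 'H' → count = 3
  pos 9: leaf 'X' → count = 4
  pos 11: leaf 'S' → count = 5
  pos 13: leaf 'K' → count = 6
  pos 17: leaf 'U' → count = 7
  pos 20: leaf 'G' → count = 8
  pos 22: leaf 'Y' → count = 9
  pos 24: leaf 'N' → count = 10
Total leaves: 10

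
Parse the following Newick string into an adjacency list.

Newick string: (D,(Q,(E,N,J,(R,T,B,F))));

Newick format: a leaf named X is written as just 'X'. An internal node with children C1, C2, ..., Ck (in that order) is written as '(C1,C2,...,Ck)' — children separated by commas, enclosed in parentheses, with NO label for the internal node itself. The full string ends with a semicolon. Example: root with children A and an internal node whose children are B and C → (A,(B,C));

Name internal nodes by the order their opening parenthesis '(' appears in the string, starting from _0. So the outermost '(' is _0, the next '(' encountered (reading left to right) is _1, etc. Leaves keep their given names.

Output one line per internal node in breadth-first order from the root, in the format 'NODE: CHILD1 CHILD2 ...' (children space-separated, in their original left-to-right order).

Answer: _0: D _1
_1: Q _2
_2: E N J _3
_3: R T B F

Derivation:
Input: (D,(Q,(E,N,J,(R,T,B,F))));
Scanning left-to-right, naming '(' by encounter order:
  pos 0: '(' -> open internal node _0 (depth 1)
  pos 3: '(' -> open internal node _1 (depth 2)
  pos 6: '(' -> open internal node _2 (depth 3)
  pos 13: '(' -> open internal node _3 (depth 4)
  pos 21: ')' -> close internal node _3 (now at depth 3)
  pos 22: ')' -> close internal node _2 (now at depth 2)
  pos 23: ')' -> close internal node _1 (now at depth 1)
  pos 24: ')' -> close internal node _0 (now at depth 0)
Total internal nodes: 4
BFS adjacency from root:
  _0: D _1
  _1: Q _2
  _2: E N J _3
  _3: R T B F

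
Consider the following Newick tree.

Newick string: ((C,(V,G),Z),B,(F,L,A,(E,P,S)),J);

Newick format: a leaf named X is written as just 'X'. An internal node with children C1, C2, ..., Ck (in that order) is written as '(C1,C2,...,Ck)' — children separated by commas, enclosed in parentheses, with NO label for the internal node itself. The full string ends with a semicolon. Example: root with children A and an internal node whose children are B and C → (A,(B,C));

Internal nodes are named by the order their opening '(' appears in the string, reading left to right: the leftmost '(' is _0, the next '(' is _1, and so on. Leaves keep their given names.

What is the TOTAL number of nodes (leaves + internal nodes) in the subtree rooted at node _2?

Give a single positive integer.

Newick: ((C,(V,G),Z),B,(F,L,A,(E,P,S)),J);
Locate _2: it is the '(' at position 4 (the 3rd '(' reading left to right).
Query: subtree rooted at _2
_2: subtree_size = 1 + 2
  V: subtree_size = 1 + 0
  G: subtree_size = 1 + 0
Total subtree size of _2: 3

Answer: 3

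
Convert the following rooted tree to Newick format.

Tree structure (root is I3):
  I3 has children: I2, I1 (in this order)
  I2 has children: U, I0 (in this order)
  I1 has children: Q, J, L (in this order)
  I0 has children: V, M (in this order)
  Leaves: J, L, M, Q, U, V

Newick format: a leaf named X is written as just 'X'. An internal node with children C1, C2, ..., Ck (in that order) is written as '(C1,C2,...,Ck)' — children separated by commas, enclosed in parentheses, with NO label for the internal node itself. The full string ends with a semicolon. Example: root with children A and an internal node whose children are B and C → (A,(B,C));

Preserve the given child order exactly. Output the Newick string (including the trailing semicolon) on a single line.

Answer: ((U,(V,M)),(Q,J,L));

Derivation:
internal I3 with children ['I2', 'I1']
  internal I2 with children ['U', 'I0']
    leaf 'U' → 'U'
    internal I0 with children ['V', 'M']
      leaf 'V' → 'V'
      leaf 'M' → 'M'
    → '(V,M)'
  → '(U,(V,M))'
  internal I1 with children ['Q', 'J', 'L']
    leaf 'Q' → 'Q'
    leaf 'J' → 'J'
    leaf 'L' → 'L'
  → '(Q,J,L)'
→ '((U,(V,M)),(Q,J,L))'
Final: ((U,(V,M)),(Q,J,L));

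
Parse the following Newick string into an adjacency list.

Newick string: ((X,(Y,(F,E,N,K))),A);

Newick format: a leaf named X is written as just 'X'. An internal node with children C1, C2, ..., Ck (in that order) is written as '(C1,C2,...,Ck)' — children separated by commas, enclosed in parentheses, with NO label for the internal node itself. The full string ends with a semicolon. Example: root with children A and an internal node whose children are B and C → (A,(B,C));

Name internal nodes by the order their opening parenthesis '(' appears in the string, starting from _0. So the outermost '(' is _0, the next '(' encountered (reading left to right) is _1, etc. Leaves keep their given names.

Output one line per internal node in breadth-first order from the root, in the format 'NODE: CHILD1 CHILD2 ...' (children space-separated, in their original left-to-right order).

Answer: _0: _1 A
_1: X _2
_2: Y _3
_3: F E N K

Derivation:
Input: ((X,(Y,(F,E,N,K))),A);
Scanning left-to-right, naming '(' by encounter order:
  pos 0: '(' -> open internal node _0 (depth 1)
  pos 1: '(' -> open internal node _1 (depth 2)
  pos 4: '(' -> open internal node _2 (depth 3)
  pos 7: '(' -> open internal node _3 (depth 4)
  pos 15: ')' -> close internal node _3 (now at depth 3)
  pos 16: ')' -> close internal node _2 (now at depth 2)
  pos 17: ')' -> close internal node _1 (now at depth 1)
  pos 20: ')' -> close internal node _0 (now at depth 0)
Total internal nodes: 4
BFS adjacency from root:
  _0: _1 A
  _1: X _2
  _2: Y _3
  _3: F E N K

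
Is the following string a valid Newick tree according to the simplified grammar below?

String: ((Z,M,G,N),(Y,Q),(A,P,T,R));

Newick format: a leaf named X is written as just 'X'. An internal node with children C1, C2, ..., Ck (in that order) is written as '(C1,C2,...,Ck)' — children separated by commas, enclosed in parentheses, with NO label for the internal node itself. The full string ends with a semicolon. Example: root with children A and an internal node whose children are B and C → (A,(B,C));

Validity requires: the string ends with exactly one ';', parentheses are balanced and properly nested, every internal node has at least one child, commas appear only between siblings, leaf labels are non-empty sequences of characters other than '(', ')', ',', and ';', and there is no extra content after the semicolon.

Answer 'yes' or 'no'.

Answer: yes

Derivation:
Input: ((Z,M,G,N),(Y,Q),(A,P,T,R));
Paren balance: 4 '(' vs 4 ')' OK
Ends with single ';': True
Full parse: OK
Valid: True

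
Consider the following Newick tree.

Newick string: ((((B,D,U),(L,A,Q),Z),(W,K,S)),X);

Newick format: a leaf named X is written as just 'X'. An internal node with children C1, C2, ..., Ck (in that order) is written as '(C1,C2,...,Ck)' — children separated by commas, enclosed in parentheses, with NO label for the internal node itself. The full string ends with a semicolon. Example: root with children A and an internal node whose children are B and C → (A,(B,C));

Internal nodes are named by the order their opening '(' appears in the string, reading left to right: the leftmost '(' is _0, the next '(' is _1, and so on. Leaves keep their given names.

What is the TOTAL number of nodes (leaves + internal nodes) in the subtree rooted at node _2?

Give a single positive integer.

Answer: 10

Derivation:
Newick: ((((B,D,U),(L,A,Q),Z),(W,K,S)),X);
Locate _2: it is the '(' at position 2 (the 3rd '(' reading left to right).
Query: subtree rooted at _2
_2: subtree_size = 1 + 9
  _3: subtree_size = 1 + 3
    B: subtree_size = 1 + 0
    D: subtree_size = 1 + 0
    U: subtree_size = 1 + 0
  _4: subtree_size = 1 + 3
    L: subtree_size = 1 + 0
    A: subtree_size = 1 + 0
    Q: subtree_size = 1 + 0
  Z: subtree_size = 1 + 0
Total subtree size of _2: 10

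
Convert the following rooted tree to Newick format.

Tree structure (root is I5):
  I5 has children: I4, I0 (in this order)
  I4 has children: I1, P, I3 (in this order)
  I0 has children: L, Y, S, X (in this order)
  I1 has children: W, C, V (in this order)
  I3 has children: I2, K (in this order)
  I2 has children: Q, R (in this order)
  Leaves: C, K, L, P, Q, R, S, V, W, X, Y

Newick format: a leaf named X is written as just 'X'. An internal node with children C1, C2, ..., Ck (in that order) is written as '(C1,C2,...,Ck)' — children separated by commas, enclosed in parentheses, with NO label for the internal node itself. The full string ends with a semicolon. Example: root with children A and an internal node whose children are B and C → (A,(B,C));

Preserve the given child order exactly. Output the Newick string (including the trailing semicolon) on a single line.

Answer: (((W,C,V),P,((Q,R),K)),(L,Y,S,X));

Derivation:
internal I5 with children ['I4', 'I0']
  internal I4 with children ['I1', 'P', 'I3']
    internal I1 with children ['W', 'C', 'V']
      leaf 'W' → 'W'
      leaf 'C' → 'C'
      leaf 'V' → 'V'
    → '(W,C,V)'
    leaf 'P' → 'P'
    internal I3 with children ['I2', 'K']
      internal I2 with children ['Q', 'R']
        leaf 'Q' → 'Q'
        leaf 'R' → 'R'
      → '(Q,R)'
      leaf 'K' → 'K'
    → '((Q,R),K)'
  → '((W,C,V),P,((Q,R),K))'
  internal I0 with children ['L', 'Y', 'S', 'X']
    leaf 'L' → 'L'
    leaf 'Y' → 'Y'
    leaf 'S' → 'S'
    leaf 'X' → 'X'
  → '(L,Y,S,X)'
→ '(((W,C,V),P,((Q,R),K)),(L,Y,S,X))'
Final: (((W,C,V),P,((Q,R),K)),(L,Y,S,X));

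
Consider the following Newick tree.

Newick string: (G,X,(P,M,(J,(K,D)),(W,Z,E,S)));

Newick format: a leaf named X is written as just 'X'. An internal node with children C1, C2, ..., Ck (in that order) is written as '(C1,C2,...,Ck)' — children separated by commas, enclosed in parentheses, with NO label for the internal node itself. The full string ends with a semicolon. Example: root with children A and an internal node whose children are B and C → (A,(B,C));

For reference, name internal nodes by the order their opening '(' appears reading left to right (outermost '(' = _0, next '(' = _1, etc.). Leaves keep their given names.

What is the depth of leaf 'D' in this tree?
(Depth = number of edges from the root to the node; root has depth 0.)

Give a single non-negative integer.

Answer: 4

Derivation:
Newick: (G,X,(P,M,(J,(K,D)),(W,Z,E,S)));
Naming internals by '(' encounter order: outermost '(' = _0, next = _1, ...
Query node: D
Path from root: _0 -> _1 -> _2 -> _3 -> D
Depth of D: 4 (number of edges from root)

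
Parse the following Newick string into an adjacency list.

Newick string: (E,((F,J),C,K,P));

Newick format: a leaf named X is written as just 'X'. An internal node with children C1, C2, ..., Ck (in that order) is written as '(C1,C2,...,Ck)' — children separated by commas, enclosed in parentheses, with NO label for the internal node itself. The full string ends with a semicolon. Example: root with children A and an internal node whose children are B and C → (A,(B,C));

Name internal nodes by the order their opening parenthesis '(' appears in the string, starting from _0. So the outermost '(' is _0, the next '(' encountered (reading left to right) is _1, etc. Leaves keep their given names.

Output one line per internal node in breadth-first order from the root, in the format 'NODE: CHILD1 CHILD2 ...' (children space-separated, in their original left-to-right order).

Input: (E,((F,J),C,K,P));
Scanning left-to-right, naming '(' by encounter order:
  pos 0: '(' -> open internal node _0 (depth 1)
  pos 3: '(' -> open internal node _1 (depth 2)
  pos 4: '(' -> open internal node _2 (depth 3)
  pos 8: ')' -> close internal node _2 (now at depth 2)
  pos 15: ')' -> close internal node _1 (now at depth 1)
  pos 16: ')' -> close internal node _0 (now at depth 0)
Total internal nodes: 3
BFS adjacency from root:
  _0: E _1
  _1: _2 C K P
  _2: F J

Answer: _0: E _1
_1: _2 C K P
_2: F J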